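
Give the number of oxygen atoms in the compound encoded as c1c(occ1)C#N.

The symbol for oxygen appears 1 time in the SMILES.

1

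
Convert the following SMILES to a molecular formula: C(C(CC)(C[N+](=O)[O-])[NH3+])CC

C7H17N2O2+

Heavy atoms from the SMILES: 7 C, 2 N, 2 O.
Implicit hydrogens by atom environment:
  4 × C: 2 H each → 8
  2 × C: 3 H each → 6
  1 × C: no H
  1 × N (charge +1): 3 H
  1 × N (charge +1): no H
  1 × O: no H
  1 × O (charge -1): no H
  Total hydrogens = 17.
Net charge +1.
Molecular formula: C7H17N2O2+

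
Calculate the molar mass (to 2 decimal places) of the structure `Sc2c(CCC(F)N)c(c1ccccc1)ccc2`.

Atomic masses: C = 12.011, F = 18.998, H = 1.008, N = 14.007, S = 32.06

261.36

Molecular formula: C15H16FNS.
M = 15×12.011 + 1×18.998 + 16×1.008 + 1×14.007 + 1×32.06 = 261.36 g/mol.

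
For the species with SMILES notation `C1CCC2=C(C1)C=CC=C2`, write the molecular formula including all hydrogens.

C10H12

Heavy atoms from the SMILES: 10 C.
Implicit hydrogens by atom environment:
  4 × C: 2 H each → 8
  4 × C (aromatic): 1 H each → 4
  2 × C (aromatic): no H
  Total hydrogens = 12.
Molecular formula: C10H12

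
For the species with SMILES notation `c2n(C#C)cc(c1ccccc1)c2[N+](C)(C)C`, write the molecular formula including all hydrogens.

C15H17N2+

Heavy atoms from the SMILES: 15 C, 2 N.
Implicit hydrogens by atom environment:
  7 × C (aromatic): 1 H each → 7
  3 × C: 3 H each → 9
  3 × C (aromatic): no H
  1 × C: 1 H
  1 × C: no H
  1 × N (aromatic): no H
  1 × N (charge +1): no H
  Total hydrogens = 17.
Net charge +1.
Molecular formula: C15H17N2+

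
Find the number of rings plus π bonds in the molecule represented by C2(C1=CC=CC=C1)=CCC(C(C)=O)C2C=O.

8

Molecular formula from the SMILES: C14H14O2.
DoU = (2C + 2 + N − H − X)/2 = (2·14 + 2 + 0 − 14 − 0)/2 = 16/2 = 8.
(Structurally: 2 ring(s) + 6 π bond(s) = 8.)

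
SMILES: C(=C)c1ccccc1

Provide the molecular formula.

Heavy atoms from the SMILES: 8 C.
Implicit hydrogens by atom environment:
  5 × C (aromatic): 1 H each → 5
  1 × C: 2 H
  1 × C: 1 H
  1 × C (aromatic): no H
  Total hydrogens = 8.
Molecular formula: C8H8

C8H8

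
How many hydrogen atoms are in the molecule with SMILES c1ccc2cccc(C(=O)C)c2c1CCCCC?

20

Hydrogens are implicit in SMILES; fill each atom to its normal valence:
  6 × C (aromatic): 1 H each → 6
  4 × C: 2 H each → 8
  4 × C (aromatic): no H
  2 × C: 3 H each → 6
  1 × C: no H
  1 × O: no H
  Total hydrogens = 20.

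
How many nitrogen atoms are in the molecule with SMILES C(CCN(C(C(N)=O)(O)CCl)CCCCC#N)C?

3

The symbol for nitrogen appears 3 times in the SMILES.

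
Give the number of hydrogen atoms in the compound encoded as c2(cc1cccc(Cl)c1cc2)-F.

6

Hydrogens are implicit in SMILES; fill each atom to its normal valence:
  6 × C (aromatic): 1 H each → 6
  4 × C (aromatic): no H
  1 × Cl: no H
  1 × F: no H
  Total hydrogens = 6.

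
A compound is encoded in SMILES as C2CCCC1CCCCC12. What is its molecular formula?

Heavy atoms from the SMILES: 10 C.
Implicit hydrogens by atom environment:
  8 × C: 2 H each → 16
  2 × C: 1 H each → 2
  Total hydrogens = 18.
Molecular formula: C10H18

C10H18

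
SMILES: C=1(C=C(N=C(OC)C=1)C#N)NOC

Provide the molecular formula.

Heavy atoms from the SMILES: 8 C, 3 N, 2 O.
Implicit hydrogens by atom environment:
  3 × C (aromatic): no H
  2 × C: 3 H each → 6
  2 × C (aromatic): 1 H each → 2
  2 × O: no H
  1 × C: no H
  1 × N: 1 H
  1 × N (aromatic): no H
  1 × N: no H
  Total hydrogens = 9.
Molecular formula: C8H9N3O2

C8H9N3O2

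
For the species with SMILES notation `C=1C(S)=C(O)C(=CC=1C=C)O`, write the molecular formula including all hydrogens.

C8H8O2S

Heavy atoms from the SMILES: 8 C, 2 O, 1 S.
Implicit hydrogens by atom environment:
  4 × C (aromatic): no H
  2 × C (aromatic): 1 H each → 2
  2 × O: 1 H each → 2
  1 × C: 2 H
  1 × C: 1 H
  1 × S: 1 H
  Total hydrogens = 8.
Molecular formula: C8H8O2S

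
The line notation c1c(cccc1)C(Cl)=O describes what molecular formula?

C7H5ClO

Heavy atoms from the SMILES: 7 C, 1 Cl, 1 O.
Implicit hydrogens by atom environment:
  5 × C (aromatic): 1 H each → 5
  1 × C (aromatic): no H
  1 × C: no H
  1 × Cl: no H
  1 × O: no H
  Total hydrogens = 5.
Molecular formula: C7H5ClO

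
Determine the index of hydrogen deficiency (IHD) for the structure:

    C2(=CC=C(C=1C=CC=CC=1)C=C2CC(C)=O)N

9

Molecular formula from the SMILES: C15H15NO.
DoU = (2C + 2 + N − H − X)/2 = (2·15 + 2 + 1 − 15 − 0)/2 = 18/2 = 9.
(Structurally: 2 ring(s) + 7 π bond(s) = 9.)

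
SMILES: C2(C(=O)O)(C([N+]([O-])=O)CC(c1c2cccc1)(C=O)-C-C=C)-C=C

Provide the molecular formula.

Heavy atoms from the SMILES: 17 C, 1 N, 5 O.
Implicit hydrogens by atom environment:
  4 × C: 2 H each → 8
  4 × C (aromatic): 1 H each → 4
  4 × C: 1 H each → 4
  3 × C: no H
  3 × O: no H
  2 × C (aromatic): no H
  1 × N (charge +1): no H
  1 × O: 1 H
  1 × O (charge -1): no H
  Total hydrogens = 17.
Molecular formula: C17H17NO5

C17H17NO5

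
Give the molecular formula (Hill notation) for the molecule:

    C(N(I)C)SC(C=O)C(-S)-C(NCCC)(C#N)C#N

Heavy atoms from the SMILES: 11 C, 1 I, 4 N, 1 O, 2 S.
Implicit hydrogens by atom environment:
  3 × C: 2 H each → 6
  3 × C: 1 H each → 3
  3 × C: no H
  3 × N: no H
  2 × C: 3 H each → 6
  1 × I: no H
  1 × N: 1 H
  1 × O: no H
  1 × S: 1 H
  1 × S: no H
  Total hydrogens = 17.
Molecular formula: C11H17IN4OS2

C11H17IN4OS2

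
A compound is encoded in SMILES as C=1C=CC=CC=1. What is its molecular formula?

C6H6

Heavy atoms from the SMILES: 6 C.
Implicit hydrogens by atom environment:
  6 × C (aromatic): 1 H each → 6
  Total hydrogens = 6.
Molecular formula: C6H6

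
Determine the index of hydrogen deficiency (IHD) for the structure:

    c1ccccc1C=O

Molecular formula from the SMILES: C7H6O.
DoU = (2C + 2 + N − H − X)/2 = (2·7 + 2 + 0 − 6 − 0)/2 = 10/2 = 5.
(Structurally: 1 ring(s) + 4 π bond(s) = 5.)

5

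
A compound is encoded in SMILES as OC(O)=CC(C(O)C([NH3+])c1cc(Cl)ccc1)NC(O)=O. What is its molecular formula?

C12H16ClN2O5+

Heavy atoms from the SMILES: 12 C, 1 Cl, 2 N, 5 O.
Implicit hydrogens by atom environment:
  4 × C: 1 H each → 4
  4 × C (aromatic): 1 H each → 4
  4 × O: 1 H each → 4
  2 × C: no H
  2 × C (aromatic): no H
  1 × Cl: no H
  1 × N (charge +1): 3 H
  1 × N: 1 H
  1 × O: no H
  Total hydrogens = 16.
Net charge +1.
Molecular formula: C12H16ClN2O5+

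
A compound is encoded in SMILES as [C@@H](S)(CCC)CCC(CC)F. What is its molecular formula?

C9H19FS

Heavy atoms from the SMILES: 9 C, 1 F, 1 S.
Implicit hydrogens by atom environment:
  5 × C: 2 H each → 10
  2 × C: 3 H each → 6
  2 × C: 1 H each → 2
  1 × F: no H
  1 × S: 1 H
  Total hydrogens = 19.
Molecular formula: C9H19FS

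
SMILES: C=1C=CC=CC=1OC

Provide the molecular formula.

C7H8O

Heavy atoms from the SMILES: 7 C, 1 O.
Implicit hydrogens by atom environment:
  5 × C (aromatic): 1 H each → 5
  1 × C: 3 H
  1 × C (aromatic): no H
  1 × O: no H
  Total hydrogens = 8.
Molecular formula: C7H8O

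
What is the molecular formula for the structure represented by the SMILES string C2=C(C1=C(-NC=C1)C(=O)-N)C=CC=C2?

Heavy atoms from the SMILES: 11 C, 2 N, 1 O.
Implicit hydrogens by atom environment:
  7 × C (aromatic): 1 H each → 7
  3 × C (aromatic): no H
  1 × C: no H
  1 × N: 2 H
  1 × N (aromatic): 1 H
  1 × O: no H
  Total hydrogens = 10.
Molecular formula: C11H10N2O

C11H10N2O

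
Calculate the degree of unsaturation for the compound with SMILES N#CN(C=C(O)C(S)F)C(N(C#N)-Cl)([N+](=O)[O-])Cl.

Molecular formula from the SMILES: C6H4Cl2FN5O3S.
DoU = (2C + 2 + N − H − X)/2 = (2·6 + 2 + 5 − 4 − 3)/2 = 12/2 = 6.
(Structurally: 0 ring(s) + 6 π bond(s) = 6.)

6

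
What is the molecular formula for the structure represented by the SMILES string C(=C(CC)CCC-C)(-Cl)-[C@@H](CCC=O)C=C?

Heavy atoms from the SMILES: 14 C, 1 Cl, 1 O.
Implicit hydrogens by atom environment:
  7 × C: 2 H each → 14
  3 × C: 1 H each → 3
  2 × C: 3 H each → 6
  2 × C: no H
  1 × Cl: no H
  1 × O: no H
  Total hydrogens = 23.
Molecular formula: C14H23ClO

C14H23ClO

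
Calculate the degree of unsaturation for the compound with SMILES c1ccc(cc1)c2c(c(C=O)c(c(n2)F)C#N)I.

11

Molecular formula from the SMILES: C13H6FIN2O.
DoU = (2C + 2 + N − H − X)/2 = (2·13 + 2 + 2 − 6 − 2)/2 = 22/2 = 11.
(Structurally: 2 ring(s) + 9 π bond(s) = 11.)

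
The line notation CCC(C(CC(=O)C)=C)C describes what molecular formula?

Heavy atoms from the SMILES: 9 C, 1 O.
Implicit hydrogens by atom environment:
  3 × C: 3 H each → 9
  3 × C: 2 H each → 6
  2 × C: no H
  1 × C: 1 H
  1 × O: no H
  Total hydrogens = 16.
Molecular formula: C9H16O

C9H16O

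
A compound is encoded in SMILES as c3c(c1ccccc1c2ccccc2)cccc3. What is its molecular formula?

Heavy atoms from the SMILES: 18 C.
Implicit hydrogens by atom environment:
  14 × C (aromatic): 1 H each → 14
  4 × C (aromatic): no H
  Total hydrogens = 14.
Molecular formula: C18H14

C18H14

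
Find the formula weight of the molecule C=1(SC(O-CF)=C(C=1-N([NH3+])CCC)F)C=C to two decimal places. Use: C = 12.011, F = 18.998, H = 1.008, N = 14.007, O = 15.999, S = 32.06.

Molecular formula: C10H15F2N2OS+.
M = 10×12.011 + 2×18.998 + 15×1.008 + 2×14.007 + 1×15.999 + 1×32.06 = 249.30 g/mol.

249.30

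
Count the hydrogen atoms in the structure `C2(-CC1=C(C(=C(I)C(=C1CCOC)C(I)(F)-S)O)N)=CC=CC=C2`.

Hydrogens are implicit in SMILES; fill each atom to its normal valence:
  7 × C (aromatic): no H
  5 × C (aromatic): 1 H each → 5
  3 × C: 2 H each → 6
  2 × I: no H
  1 × C: 3 H
  1 × C: no H
  1 × F: no H
  1 × N: 2 H
  1 × O: 1 H
  1 × O: no H
  1 × S: 1 H
  Total hydrogens = 18.

18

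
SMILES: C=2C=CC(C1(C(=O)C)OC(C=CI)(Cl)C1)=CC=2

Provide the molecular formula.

Heavy atoms from the SMILES: 13 C, 1 Cl, 1 I, 2 O.
Implicit hydrogens by atom environment:
  5 × C (aromatic): 1 H each → 5
  3 × C: no H
  2 × C: 1 H each → 2
  2 × O: no H
  1 × C: 3 H
  1 × C: 2 H
  1 × C (aromatic): no H
  1 × Cl: no H
  1 × I: no H
  Total hydrogens = 12.
Molecular formula: C13H12ClIO2

C13H12ClIO2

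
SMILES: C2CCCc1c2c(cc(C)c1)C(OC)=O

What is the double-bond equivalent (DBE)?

Molecular formula from the SMILES: C13H16O2.
DoU = (2C + 2 + N − H − X)/2 = (2·13 + 2 + 0 − 16 − 0)/2 = 12/2 = 6.
(Structurally: 2 ring(s) + 4 π bond(s) = 6.)

6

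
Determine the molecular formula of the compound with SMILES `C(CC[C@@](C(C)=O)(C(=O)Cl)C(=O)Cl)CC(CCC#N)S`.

Heavy atoms from the SMILES: 13 C, 2 Cl, 1 N, 3 O, 1 S.
Implicit hydrogens by atom environment:
  6 × C: 2 H each → 12
  5 × C: no H
  3 × O: no H
  2 × Cl: no H
  1 × C: 3 H
  1 × C: 1 H
  1 × N: no H
  1 × S: 1 H
  Total hydrogens = 17.
Molecular formula: C13H17Cl2NO3S

C13H17Cl2NO3S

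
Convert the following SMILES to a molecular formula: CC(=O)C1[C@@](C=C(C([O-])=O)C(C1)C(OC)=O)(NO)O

Heavy atoms from the SMILES: 11 C, 1 N, 7 O.
Implicit hydrogens by atom environment:
  5 × C: no H
  4 × O: no H
  3 × C: 1 H each → 3
  2 × C: 3 H each → 6
  2 × O: 1 H each → 2
  1 × C: 2 H
  1 × N: 1 H
  1 × O (charge -1): no H
  Total hydrogens = 14.
Net charge -1.
Molecular formula: C11H14NO7-

C11H14NO7-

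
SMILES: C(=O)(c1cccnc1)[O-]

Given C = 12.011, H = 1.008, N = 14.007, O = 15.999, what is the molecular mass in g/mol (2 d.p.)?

Molecular formula: C6H4NO2-.
M = 6×12.011 + 4×1.008 + 1×14.007 + 2×15.999 = 122.10 g/mol.

122.10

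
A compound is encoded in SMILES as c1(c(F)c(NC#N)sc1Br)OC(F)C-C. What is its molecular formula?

C8H7BrF2N2OS

Heavy atoms from the SMILES: 1 Br, 8 C, 2 F, 2 N, 1 O, 1 S.
Implicit hydrogens by atom environment:
  4 × C (aromatic): no H
  2 × F: no H
  1 × Br: no H
  1 × C: 3 H
  1 × C: 2 H
  1 × C: 1 H
  1 × C: no H
  1 × N: 1 H
  1 × N: no H
  1 × O: no H
  1 × S (aromatic): no H
  Total hydrogens = 7.
Molecular formula: C8H7BrF2N2OS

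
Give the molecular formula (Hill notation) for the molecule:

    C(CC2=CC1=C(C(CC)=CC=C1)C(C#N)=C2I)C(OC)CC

C19H22INO

Heavy atoms from the SMILES: 19 C, 1 I, 1 N, 1 O.
Implicit hydrogens by atom environment:
  6 × C (aromatic): no H
  4 × C: 2 H each → 8
  4 × C (aromatic): 1 H each → 4
  3 × C: 3 H each → 9
  1 × C: 1 H
  1 × C: no H
  1 × I: no H
  1 × N: no H
  1 × O: no H
  Total hydrogens = 22.
Molecular formula: C19H22INO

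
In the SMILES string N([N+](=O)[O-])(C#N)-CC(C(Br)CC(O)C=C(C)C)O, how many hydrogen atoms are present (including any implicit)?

16

Hydrogens are implicit in SMILES; fill each atom to its normal valence:
  4 × C: 1 H each → 4
  2 × C: 3 H each → 6
  2 × C: 2 H each → 4
  2 × C: no H
  2 × N: no H
  2 × O: 1 H each → 2
  1 × Br: no H
  1 × N (charge +1): no H
  1 × O: no H
  1 × O (charge -1): no H
  Total hydrogens = 16.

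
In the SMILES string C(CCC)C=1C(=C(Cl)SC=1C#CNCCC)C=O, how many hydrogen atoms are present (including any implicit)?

18

Hydrogens are implicit in SMILES; fill each atom to its normal valence:
  5 × C: 2 H each → 10
  4 × C (aromatic): no H
  2 × C: 3 H each → 6
  2 × C: no H
  1 × C: 1 H
  1 × Cl: no H
  1 × N: 1 H
  1 × O: no H
  1 × S (aromatic): no H
  Total hydrogens = 18.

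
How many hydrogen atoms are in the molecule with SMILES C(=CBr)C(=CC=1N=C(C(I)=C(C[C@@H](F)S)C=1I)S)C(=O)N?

Hydrogens are implicit in SMILES; fill each atom to its normal valence:
  5 × C (aromatic): no H
  4 × C: 1 H each → 4
  2 × C: no H
  2 × I: no H
  2 × S: 1 H each → 2
  1 × Br: no H
  1 × C: 2 H
  1 × F: no H
  1 × N: 2 H
  1 × N (aromatic): no H
  1 × O: no H
  Total hydrogens = 10.

10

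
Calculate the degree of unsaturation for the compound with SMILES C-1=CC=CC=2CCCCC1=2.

5

Molecular formula from the SMILES: C10H12.
DoU = (2C + 2 + N − H − X)/2 = (2·10 + 2 + 0 − 12 − 0)/2 = 10/2 = 5.
(Structurally: 2 ring(s) + 3 π bond(s) = 5.)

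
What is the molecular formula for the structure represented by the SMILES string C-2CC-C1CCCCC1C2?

C10H18

Heavy atoms from the SMILES: 10 C.
Implicit hydrogens by atom environment:
  8 × C: 2 H each → 16
  2 × C: 1 H each → 2
  Total hydrogens = 18.
Molecular formula: C10H18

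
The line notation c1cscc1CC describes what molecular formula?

Heavy atoms from the SMILES: 6 C, 1 S.
Implicit hydrogens by atom environment:
  3 × C (aromatic): 1 H each → 3
  1 × C: 3 H
  1 × C: 2 H
  1 × C (aromatic): no H
  1 × S (aromatic): no H
  Total hydrogens = 8.
Molecular formula: C6H8S

C6H8S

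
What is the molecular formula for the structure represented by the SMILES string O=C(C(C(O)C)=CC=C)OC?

C8H12O3

Heavy atoms from the SMILES: 8 C, 3 O.
Implicit hydrogens by atom environment:
  3 × C: 1 H each → 3
  2 × C: 3 H each → 6
  2 × C: no H
  2 × O: no H
  1 × C: 2 H
  1 × O: 1 H
  Total hydrogens = 12.
Molecular formula: C8H12O3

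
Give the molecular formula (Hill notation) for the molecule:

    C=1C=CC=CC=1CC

C8H10

Heavy atoms from the SMILES: 8 C.
Implicit hydrogens by atom environment:
  5 × C (aromatic): 1 H each → 5
  1 × C: 3 H
  1 × C: 2 H
  1 × C (aromatic): no H
  Total hydrogens = 10.
Molecular formula: C8H10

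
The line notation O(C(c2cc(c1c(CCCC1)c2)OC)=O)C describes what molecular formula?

C13H16O3

Heavy atoms from the SMILES: 13 C, 3 O.
Implicit hydrogens by atom environment:
  4 × C: 2 H each → 8
  4 × C (aromatic): no H
  3 × O: no H
  2 × C: 3 H each → 6
  2 × C (aromatic): 1 H each → 2
  1 × C: no H
  Total hydrogens = 16.
Molecular formula: C13H16O3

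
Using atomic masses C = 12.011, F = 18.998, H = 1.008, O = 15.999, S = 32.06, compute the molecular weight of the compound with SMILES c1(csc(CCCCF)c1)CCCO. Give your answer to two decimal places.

Molecular formula: C11H17FOS.
M = 11×12.011 + 1×18.998 + 17×1.008 + 1×15.999 + 1×32.06 = 216.31 g/mol.

216.31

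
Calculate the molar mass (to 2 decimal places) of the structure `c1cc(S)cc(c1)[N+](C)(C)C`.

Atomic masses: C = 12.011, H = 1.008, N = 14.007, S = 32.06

168.28

Molecular formula: C9H14NS+.
M = 9×12.011 + 14×1.008 + 1×14.007 + 1×32.06 = 168.28 g/mol.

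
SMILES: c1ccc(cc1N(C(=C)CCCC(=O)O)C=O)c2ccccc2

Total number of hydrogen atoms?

Hydrogens are implicit in SMILES; fill each atom to its normal valence:
  9 × C (aromatic): 1 H each → 9
  4 × C: 2 H each → 8
  3 × C (aromatic): no H
  2 × C: no H
  2 × O: no H
  1 × C: 1 H
  1 × N: no H
  1 × O: 1 H
  Total hydrogens = 19.

19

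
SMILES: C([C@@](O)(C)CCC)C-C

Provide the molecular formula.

C8H18O

Heavy atoms from the SMILES: 8 C, 1 O.
Implicit hydrogens by atom environment:
  4 × C: 2 H each → 8
  3 × C: 3 H each → 9
  1 × C: no H
  1 × O: 1 H
  Total hydrogens = 18.
Molecular formula: C8H18O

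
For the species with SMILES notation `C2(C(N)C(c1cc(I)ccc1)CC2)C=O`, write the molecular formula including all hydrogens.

Heavy atoms from the SMILES: 12 C, 1 I, 1 N, 1 O.
Implicit hydrogens by atom environment:
  4 × C: 1 H each → 4
  4 × C (aromatic): 1 H each → 4
  2 × C: 2 H each → 4
  2 × C (aromatic): no H
  1 × I: no H
  1 × N: 2 H
  1 × O: no H
  Total hydrogens = 14.
Molecular formula: C12H14INO

C12H14INO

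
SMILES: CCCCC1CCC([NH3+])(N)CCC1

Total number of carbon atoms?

The symbol for carbon appears 11 times in the SMILES.

11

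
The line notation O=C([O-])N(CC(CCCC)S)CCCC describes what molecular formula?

Heavy atoms from the SMILES: 11 C, 1 N, 2 O, 1 S.
Implicit hydrogens by atom environment:
  7 × C: 2 H each → 14
  2 × C: 3 H each → 6
  1 × C: 1 H
  1 × C: no H
  1 × N: no H
  1 × O: no H
  1 × O (charge -1): no H
  1 × S: 1 H
  Total hydrogens = 22.
Net charge -1.
Molecular formula: C11H22NO2S-

C11H22NO2S-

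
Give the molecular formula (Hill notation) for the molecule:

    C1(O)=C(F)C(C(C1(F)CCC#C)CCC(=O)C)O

Heavy atoms from the SMILES: 13 C, 2 F, 3 O.
Implicit hydrogens by atom environment:
  5 × C: no H
  4 × C: 2 H each → 8
  3 × C: 1 H each → 3
  2 × F: no H
  2 × O: 1 H each → 2
  1 × C: 3 H
  1 × O: no H
  Total hydrogens = 16.
Molecular formula: C13H16F2O3

C13H16F2O3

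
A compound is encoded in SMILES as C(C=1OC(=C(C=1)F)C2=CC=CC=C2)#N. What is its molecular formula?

C11H6FNO

Heavy atoms from the SMILES: 11 C, 1 F, 1 N, 1 O.
Implicit hydrogens by atom environment:
  6 × C (aromatic): 1 H each → 6
  4 × C (aromatic): no H
  1 × C: no H
  1 × F: no H
  1 × N: no H
  1 × O (aromatic): no H
  Total hydrogens = 6.
Molecular formula: C11H6FNO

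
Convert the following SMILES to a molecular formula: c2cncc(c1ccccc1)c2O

Heavy atoms from the SMILES: 11 C, 1 N, 1 O.
Implicit hydrogens by atom environment:
  8 × C (aromatic): 1 H each → 8
  3 × C (aromatic): no H
  1 × N (aromatic): no H
  1 × O: 1 H
  Total hydrogens = 9.
Molecular formula: C11H9NO

C11H9NO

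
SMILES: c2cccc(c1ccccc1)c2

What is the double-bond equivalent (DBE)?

Molecular formula from the SMILES: C12H10.
DoU = (2C + 2 + N − H − X)/2 = (2·12 + 2 + 0 − 10 − 0)/2 = 16/2 = 8.
(Structurally: 2 ring(s) + 6 π bond(s) = 8.)

8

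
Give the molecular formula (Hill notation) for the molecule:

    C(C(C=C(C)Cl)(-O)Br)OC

Heavy atoms from the SMILES: 1 Br, 6 C, 1 Cl, 2 O.
Implicit hydrogens by atom environment:
  2 × C: 3 H each → 6
  2 × C: no H
  1 × Br: no H
  1 × C: 2 H
  1 × C: 1 H
  1 × Cl: no H
  1 × O: 1 H
  1 × O: no H
  Total hydrogens = 10.
Molecular formula: C6H10BrClO2

C6H10BrClO2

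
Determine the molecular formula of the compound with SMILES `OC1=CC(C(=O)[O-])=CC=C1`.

C7H5O3-

Heavy atoms from the SMILES: 7 C, 3 O.
Implicit hydrogens by atom environment:
  4 × C (aromatic): 1 H each → 4
  2 × C (aromatic): no H
  1 × C: no H
  1 × O: 1 H
  1 × O: no H
  1 × O (charge -1): no H
  Total hydrogens = 5.
Net charge -1.
Molecular formula: C7H5O3-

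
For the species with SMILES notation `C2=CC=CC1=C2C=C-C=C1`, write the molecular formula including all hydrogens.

C10H8

Heavy atoms from the SMILES: 10 C.
Implicit hydrogens by atom environment:
  8 × C (aromatic): 1 H each → 8
  2 × C (aromatic): no H
  Total hydrogens = 8.
Molecular formula: C10H8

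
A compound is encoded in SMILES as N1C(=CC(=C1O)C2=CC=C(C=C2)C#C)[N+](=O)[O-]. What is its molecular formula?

Heavy atoms from the SMILES: 12 C, 2 N, 3 O.
Implicit hydrogens by atom environment:
  5 × C (aromatic): 1 H each → 5
  5 × C (aromatic): no H
  1 × C: 1 H
  1 × C: no H
  1 × N (aromatic): 1 H
  1 × N (charge +1): no H
  1 × O: 1 H
  1 × O: no H
  1 × O (charge -1): no H
  Total hydrogens = 8.
Molecular formula: C12H8N2O3

C12H8N2O3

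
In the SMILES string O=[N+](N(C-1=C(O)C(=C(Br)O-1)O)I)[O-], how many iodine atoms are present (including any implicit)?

1

The symbol for iodine appears 1 time in the SMILES.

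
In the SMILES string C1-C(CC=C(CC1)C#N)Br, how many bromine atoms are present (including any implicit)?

1

The symbol for bromine appears 1 time in the SMILES.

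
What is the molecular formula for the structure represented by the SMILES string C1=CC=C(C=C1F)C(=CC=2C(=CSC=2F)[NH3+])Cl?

C12H9ClF2NS+

Heavy atoms from the SMILES: 12 C, 1 Cl, 2 F, 1 N, 1 S.
Implicit hydrogens by atom environment:
  5 × C (aromatic): 1 H each → 5
  5 × C (aromatic): no H
  2 × F: no H
  1 × C: 1 H
  1 × C: no H
  1 × Cl: no H
  1 × N (charge +1): 3 H
  1 × S (aromatic): no H
  Total hydrogens = 9.
Net charge +1.
Molecular formula: C12H9ClF2NS+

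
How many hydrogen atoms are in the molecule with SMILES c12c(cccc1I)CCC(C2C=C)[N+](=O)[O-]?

Hydrogens are implicit in SMILES; fill each atom to its normal valence:
  3 × C: 2 H each → 6
  3 × C (aromatic): 1 H each → 3
  3 × C: 1 H each → 3
  3 × C (aromatic): no H
  1 × I: no H
  1 × N (charge +1): no H
  1 × O: no H
  1 × O (charge -1): no H
  Total hydrogens = 12.

12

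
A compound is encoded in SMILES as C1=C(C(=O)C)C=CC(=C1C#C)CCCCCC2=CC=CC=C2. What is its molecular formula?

Heavy atoms from the SMILES: 21 C, 1 O.
Implicit hydrogens by atom environment:
  8 × C (aromatic): 1 H each → 8
  5 × C: 2 H each → 10
  4 × C (aromatic): no H
  2 × C: no H
  1 × C: 3 H
  1 × C: 1 H
  1 × O: no H
  Total hydrogens = 22.
Molecular formula: C21H22O

C21H22O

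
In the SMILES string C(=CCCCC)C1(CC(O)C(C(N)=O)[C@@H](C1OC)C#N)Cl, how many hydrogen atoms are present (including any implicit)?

23

Hydrogens are implicit in SMILES; fill each atom to its normal valence:
  6 × C: 1 H each → 6
  4 × C: 2 H each → 8
  3 × C: no H
  2 × C: 3 H each → 6
  2 × O: no H
  1 × Cl: no H
  1 × N: 2 H
  1 × N: no H
  1 × O: 1 H
  Total hydrogens = 23.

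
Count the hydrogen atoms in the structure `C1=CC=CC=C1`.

Hydrogens are implicit in SMILES; fill each atom to its normal valence:
  6 × C (aromatic): 1 H each → 6
  Total hydrogens = 6.

6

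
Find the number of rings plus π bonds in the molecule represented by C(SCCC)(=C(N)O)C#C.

3

Molecular formula from the SMILES: C7H11NOS.
DoU = (2C + 2 + N − H − X)/2 = (2·7 + 2 + 1 − 11 − 0)/2 = 6/2 = 3.
(Structurally: 0 ring(s) + 3 π bond(s) = 3.)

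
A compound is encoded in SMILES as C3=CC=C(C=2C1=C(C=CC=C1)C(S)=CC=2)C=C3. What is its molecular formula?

Heavy atoms from the SMILES: 16 C, 1 S.
Implicit hydrogens by atom environment:
  11 × C (aromatic): 1 H each → 11
  5 × C (aromatic): no H
  1 × S: 1 H
  Total hydrogens = 12.
Molecular formula: C16H12S

C16H12S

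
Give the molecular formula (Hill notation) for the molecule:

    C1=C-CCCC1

Heavy atoms from the SMILES: 6 C.
Implicit hydrogens by atom environment:
  4 × C: 2 H each → 8
  2 × C: 1 H each → 2
  Total hydrogens = 10.
Molecular formula: C6H10

C6H10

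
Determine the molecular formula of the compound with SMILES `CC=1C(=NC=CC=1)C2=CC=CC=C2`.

Heavy atoms from the SMILES: 12 C, 1 N.
Implicit hydrogens by atom environment:
  8 × C (aromatic): 1 H each → 8
  3 × C (aromatic): no H
  1 × C: 3 H
  1 × N (aromatic): no H
  Total hydrogens = 11.
Molecular formula: C12H11N

C12H11N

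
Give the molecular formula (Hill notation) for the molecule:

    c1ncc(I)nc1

C4H3IN2

Heavy atoms from the SMILES: 4 C, 1 I, 2 N.
Implicit hydrogens by atom environment:
  3 × C (aromatic): 1 H each → 3
  2 × N (aromatic): no H
  1 × C (aromatic): no H
  1 × I: no H
  Total hydrogens = 3.
Molecular formula: C4H3IN2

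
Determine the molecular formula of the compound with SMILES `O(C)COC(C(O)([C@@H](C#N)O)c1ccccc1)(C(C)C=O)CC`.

Heavy atoms from the SMILES: 17 C, 1 N, 5 O.
Implicit hydrogens by atom environment:
  5 × C (aromatic): 1 H each → 5
  3 × C: 3 H each → 9
  3 × C: 1 H each → 3
  3 × C: no H
  3 × O: no H
  2 × C: 2 H each → 4
  2 × O: 1 H each → 2
  1 × C (aromatic): no H
  1 × N: no H
  Total hydrogens = 23.
Molecular formula: C17H23NO5

C17H23NO5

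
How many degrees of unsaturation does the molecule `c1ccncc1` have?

Molecular formula from the SMILES: C5H5N.
DoU = (2C + 2 + N − H − X)/2 = (2·5 + 2 + 1 − 5 − 0)/2 = 8/2 = 4.
(Structurally: 1 ring(s) + 3 π bond(s) = 4.)

4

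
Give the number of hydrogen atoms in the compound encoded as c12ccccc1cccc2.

Hydrogens are implicit in SMILES; fill each atom to its normal valence:
  8 × C (aromatic): 1 H each → 8
  2 × C (aromatic): no H
  Total hydrogens = 8.

8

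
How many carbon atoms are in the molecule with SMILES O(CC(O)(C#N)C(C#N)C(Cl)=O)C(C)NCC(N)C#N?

The symbol for carbon appears 11 times in the SMILES. (Cl is a single chlorine, not C + l.)

11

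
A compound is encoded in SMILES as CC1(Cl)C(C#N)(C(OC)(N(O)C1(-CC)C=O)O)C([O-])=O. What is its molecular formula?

C11H14ClN2O6-

Heavy atoms from the SMILES: 11 C, 1 Cl, 2 N, 6 O.
Implicit hydrogens by atom environment:
  6 × C: no H
  3 × C: 3 H each → 9
  3 × O: no H
  2 × N: no H
  2 × O: 1 H each → 2
  1 × C: 2 H
  1 × C: 1 H
  1 × Cl: no H
  1 × O (charge -1): no H
  Total hydrogens = 14.
Net charge -1.
Molecular formula: C11H14ClN2O6-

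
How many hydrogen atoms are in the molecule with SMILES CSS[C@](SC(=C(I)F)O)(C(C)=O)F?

7

Hydrogens are implicit in SMILES; fill each atom to its normal valence:
  4 × C: no H
  3 × S: no H
  2 × C: 3 H each → 6
  2 × F: no H
  1 × I: no H
  1 × O: 1 H
  1 × O: no H
  Total hydrogens = 7.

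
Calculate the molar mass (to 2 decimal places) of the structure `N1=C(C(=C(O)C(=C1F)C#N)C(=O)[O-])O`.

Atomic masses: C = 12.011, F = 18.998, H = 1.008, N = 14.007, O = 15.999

Molecular formula: C7H2FN2O4-.
M = 7×12.011 + 1×18.998 + 2×1.008 + 2×14.007 + 4×15.999 = 197.10 g/mol.

197.10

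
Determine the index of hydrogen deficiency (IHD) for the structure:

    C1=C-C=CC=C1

Molecular formula from the SMILES: C6H6.
DoU = (2C + 2 + N − H − X)/2 = (2·6 + 2 + 0 − 6 − 0)/2 = 8/2 = 4.
(Structurally: 1 ring(s) + 3 π bond(s) = 4.)

4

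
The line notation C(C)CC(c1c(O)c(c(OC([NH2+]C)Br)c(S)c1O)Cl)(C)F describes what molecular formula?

C13H19BrClFNO3S+

Heavy atoms from the SMILES: 1 Br, 13 C, 1 Cl, 1 F, 1 N, 3 O, 1 S.
Implicit hydrogens by atom environment:
  6 × C (aromatic): no H
  3 × C: 3 H each → 9
  2 × C: 2 H each → 4
  2 × O: 1 H each → 2
  1 × Br: no H
  1 × C: 1 H
  1 × C: no H
  1 × Cl: no H
  1 × F: no H
  1 × N (charge +1): 2 H
  1 × O: no H
  1 × S: 1 H
  Total hydrogens = 19.
Net charge +1.
Molecular formula: C13H19BrClFNO3S+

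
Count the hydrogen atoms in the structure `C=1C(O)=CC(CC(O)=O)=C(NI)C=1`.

8

Hydrogens are implicit in SMILES; fill each atom to its normal valence:
  3 × C (aromatic): 1 H each → 3
  3 × C (aromatic): no H
  2 × O: 1 H each → 2
  1 × C: 2 H
  1 × C: no H
  1 × I: no H
  1 × N: 1 H
  1 × O: no H
  Total hydrogens = 8.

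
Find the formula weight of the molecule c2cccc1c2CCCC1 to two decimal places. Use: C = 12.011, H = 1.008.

Molecular formula: C10H12.
M = 10×12.011 + 12×1.008 = 132.21 g/mol.

132.21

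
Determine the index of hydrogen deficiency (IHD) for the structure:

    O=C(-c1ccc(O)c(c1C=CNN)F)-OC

6

Molecular formula from the SMILES: C10H11FN2O3.
DoU = (2C + 2 + N − H − X)/2 = (2·10 + 2 + 2 − 11 − 1)/2 = 12/2 = 6.
(Structurally: 1 ring(s) + 5 π bond(s) = 6.)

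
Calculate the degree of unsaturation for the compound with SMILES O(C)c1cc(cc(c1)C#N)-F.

6

Molecular formula from the SMILES: C8H6FNO.
DoU = (2C + 2 + N − H − X)/2 = (2·8 + 2 + 1 − 6 − 1)/2 = 12/2 = 6.
(Structurally: 1 ring(s) + 5 π bond(s) = 6.)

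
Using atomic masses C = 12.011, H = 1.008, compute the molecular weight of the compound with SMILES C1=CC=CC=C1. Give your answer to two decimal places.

78.11

Molecular formula: C6H6.
M = 6×12.011 + 6×1.008 = 78.11 g/mol.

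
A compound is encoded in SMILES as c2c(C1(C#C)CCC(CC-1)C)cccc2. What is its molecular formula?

C15H18

Heavy atoms from the SMILES: 15 C.
Implicit hydrogens by atom environment:
  5 × C (aromatic): 1 H each → 5
  4 × C: 2 H each → 8
  2 × C: 1 H each → 2
  2 × C: no H
  1 × C: 3 H
  1 × C (aromatic): no H
  Total hydrogens = 18.
Molecular formula: C15H18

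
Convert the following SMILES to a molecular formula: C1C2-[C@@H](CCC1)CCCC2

Heavy atoms from the SMILES: 10 C.
Implicit hydrogens by atom environment:
  8 × C: 2 H each → 16
  2 × C: 1 H each → 2
  Total hydrogens = 18.
Molecular formula: C10H18

C10H18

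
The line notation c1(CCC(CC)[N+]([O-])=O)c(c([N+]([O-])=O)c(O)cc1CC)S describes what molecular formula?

C13H18N2O5S

Heavy atoms from the SMILES: 13 C, 2 N, 5 O, 1 S.
Implicit hydrogens by atom environment:
  5 × C (aromatic): no H
  4 × C: 2 H each → 8
  2 × C: 3 H each → 6
  2 × N (charge +1): no H
  2 × O: no H
  2 × O (charge -1): no H
  1 × C (aromatic): 1 H
  1 × C: 1 H
  1 × O: 1 H
  1 × S: 1 H
  Total hydrogens = 18.
Molecular formula: C13H18N2O5S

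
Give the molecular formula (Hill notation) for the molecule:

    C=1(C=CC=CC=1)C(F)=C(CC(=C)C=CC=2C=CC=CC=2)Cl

Heavy atoms from the SMILES: 19 C, 1 Cl, 1 F.
Implicit hydrogens by atom environment:
  10 × C (aromatic): 1 H each → 10
  3 × C: no H
  2 × C: 2 H each → 4
  2 × C: 1 H each → 2
  2 × C (aromatic): no H
  1 × Cl: no H
  1 × F: no H
  Total hydrogens = 16.
Molecular formula: C19H16ClF

C19H16ClF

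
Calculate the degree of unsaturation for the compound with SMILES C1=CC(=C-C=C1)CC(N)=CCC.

Molecular formula from the SMILES: C11H15N.
DoU = (2C + 2 + N − H − X)/2 = (2·11 + 2 + 1 − 15 − 0)/2 = 10/2 = 5.
(Structurally: 1 ring(s) + 4 π bond(s) = 5.)

5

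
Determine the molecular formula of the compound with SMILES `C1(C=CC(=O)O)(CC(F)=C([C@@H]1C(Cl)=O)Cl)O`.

Heavy atoms from the SMILES: 9 C, 2 Cl, 1 F, 4 O.
Implicit hydrogens by atom environment:
  5 × C: no H
  3 × C: 1 H each → 3
  2 × Cl: no H
  2 × O: 1 H each → 2
  2 × O: no H
  1 × C: 2 H
  1 × F: no H
  Total hydrogens = 7.
Molecular formula: C9H7Cl2FO4

C9H7Cl2FO4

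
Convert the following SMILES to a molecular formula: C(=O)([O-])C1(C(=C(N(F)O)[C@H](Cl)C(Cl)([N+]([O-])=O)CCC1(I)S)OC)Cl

C10H10Cl3FIN2O6S-

Heavy atoms from the SMILES: 10 C, 3 Cl, 1 F, 1 I, 2 N, 6 O, 1 S.
Implicit hydrogens by atom environment:
  6 × C: no H
  3 × Cl: no H
  3 × O: no H
  2 × C: 2 H each → 4
  2 × O (charge -1): no H
  1 × C: 3 H
  1 × C: 1 H
  1 × F: no H
  1 × I: no H
  1 × N: no H
  1 × N (charge +1): no H
  1 × O: 1 H
  1 × S: 1 H
  Total hydrogens = 10.
Net charge -1.
Molecular formula: C10H10Cl3FIN2O6S-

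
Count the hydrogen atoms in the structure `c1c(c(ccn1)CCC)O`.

Hydrogens are implicit in SMILES; fill each atom to its normal valence:
  3 × C (aromatic): 1 H each → 3
  2 × C: 2 H each → 4
  2 × C (aromatic): no H
  1 × C: 3 H
  1 × N (aromatic): no H
  1 × O: 1 H
  Total hydrogens = 11.

11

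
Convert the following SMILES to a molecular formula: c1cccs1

Heavy atoms from the SMILES: 4 C, 1 S.
Implicit hydrogens by atom environment:
  4 × C (aromatic): 1 H each → 4
  1 × S (aromatic): no H
  Total hydrogens = 4.
Molecular formula: C4H4S

C4H4S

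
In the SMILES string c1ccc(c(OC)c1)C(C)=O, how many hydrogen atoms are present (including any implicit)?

Hydrogens are implicit in SMILES; fill each atom to its normal valence:
  4 × C (aromatic): 1 H each → 4
  2 × C: 3 H each → 6
  2 × C (aromatic): no H
  2 × O: no H
  1 × C: no H
  Total hydrogens = 10.

10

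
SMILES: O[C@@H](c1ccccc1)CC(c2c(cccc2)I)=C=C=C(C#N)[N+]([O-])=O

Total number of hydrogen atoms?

Hydrogens are implicit in SMILES; fill each atom to its normal valence:
  9 × C (aromatic): 1 H each → 9
  5 × C: no H
  3 × C (aromatic): no H
  1 × C: 2 H
  1 × C: 1 H
  1 × I: no H
  1 × N (charge +1): no H
  1 × N: no H
  1 × O: 1 H
  1 × O: no H
  1 × O (charge -1): no H
  Total hydrogens = 13.

13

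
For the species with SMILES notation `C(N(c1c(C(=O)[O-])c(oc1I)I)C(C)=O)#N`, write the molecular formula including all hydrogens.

Heavy atoms from the SMILES: 8 C, 2 I, 2 N, 4 O.
Implicit hydrogens by atom environment:
  4 × C (aromatic): no H
  3 × C: no H
  2 × I: no H
  2 × N: no H
  2 × O: no H
  1 × C: 3 H
  1 × O (aromatic): no H
  1 × O (charge -1): no H
  Total hydrogens = 3.
Net charge -1.
Molecular formula: C8H3I2N2O4-

C8H3I2N2O4-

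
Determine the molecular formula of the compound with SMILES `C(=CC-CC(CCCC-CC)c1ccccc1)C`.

C18H28

Heavy atoms from the SMILES: 18 C.
Implicit hydrogens by atom environment:
  7 × C: 2 H each → 14
  5 × C (aromatic): 1 H each → 5
  3 × C: 1 H each → 3
  2 × C: 3 H each → 6
  1 × C (aromatic): no H
  Total hydrogens = 28.
Molecular formula: C18H28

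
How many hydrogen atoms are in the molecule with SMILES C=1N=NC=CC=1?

4

Hydrogens are implicit in SMILES; fill each atom to its normal valence:
  4 × C (aromatic): 1 H each → 4
  2 × N (aromatic): no H
  Total hydrogens = 4.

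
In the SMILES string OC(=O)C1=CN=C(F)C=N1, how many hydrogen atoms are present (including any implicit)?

Hydrogens are implicit in SMILES; fill each atom to its normal valence:
  2 × C (aromatic): 1 H each → 2
  2 × C (aromatic): no H
  2 × N (aromatic): no H
  1 × C: no H
  1 × F: no H
  1 × O: 1 H
  1 × O: no H
  Total hydrogens = 3.

3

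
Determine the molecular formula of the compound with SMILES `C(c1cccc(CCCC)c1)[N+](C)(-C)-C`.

Heavy atoms from the SMILES: 14 C, 1 N.
Implicit hydrogens by atom environment:
  4 × C: 3 H each → 12
  4 × C: 2 H each → 8
  4 × C (aromatic): 1 H each → 4
  2 × C (aromatic): no H
  1 × N (charge +1): no H
  Total hydrogens = 24.
Net charge +1.
Molecular formula: C14H24N+

C14H24N+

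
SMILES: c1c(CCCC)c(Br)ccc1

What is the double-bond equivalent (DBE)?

Molecular formula from the SMILES: C10H13Br.
DoU = (2C + 2 + N − H − X)/2 = (2·10 + 2 + 0 − 13 − 1)/2 = 8/2 = 4.
(Structurally: 1 ring(s) + 3 π bond(s) = 4.)

4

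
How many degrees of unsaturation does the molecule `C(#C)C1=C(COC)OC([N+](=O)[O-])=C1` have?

6

Molecular formula from the SMILES: C8H7NO4.
DoU = (2C + 2 + N − H − X)/2 = (2·8 + 2 + 1 − 7 − 0)/2 = 12/2 = 6.
(Structurally: 1 ring(s) + 5 π bond(s) = 6.)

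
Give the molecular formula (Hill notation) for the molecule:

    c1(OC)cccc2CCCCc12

Heavy atoms from the SMILES: 11 C, 1 O.
Implicit hydrogens by atom environment:
  4 × C: 2 H each → 8
  3 × C (aromatic): 1 H each → 3
  3 × C (aromatic): no H
  1 × C: 3 H
  1 × O: no H
  Total hydrogens = 14.
Molecular formula: C11H14O

C11H14O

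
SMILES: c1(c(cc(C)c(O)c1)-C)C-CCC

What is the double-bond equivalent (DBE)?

4

Molecular formula from the SMILES: C12H18O.
DoU = (2C + 2 + N − H − X)/2 = (2·12 + 2 + 0 − 18 − 0)/2 = 8/2 = 4.
(Structurally: 1 ring(s) + 3 π bond(s) = 4.)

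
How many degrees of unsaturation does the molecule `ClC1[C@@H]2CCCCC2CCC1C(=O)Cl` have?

3

Molecular formula from the SMILES: C11H16Cl2O.
DoU = (2C + 2 + N − H − X)/2 = (2·11 + 2 + 0 − 16 − 2)/2 = 6/2 = 3.
(Structurally: 2 ring(s) + 1 π bond(s) = 3.)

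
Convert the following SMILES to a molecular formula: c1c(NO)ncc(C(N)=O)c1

C6H7N3O2

Heavy atoms from the SMILES: 6 C, 3 N, 2 O.
Implicit hydrogens by atom environment:
  3 × C (aromatic): 1 H each → 3
  2 × C (aromatic): no H
  1 × C: no H
  1 × N: 2 H
  1 × N: 1 H
  1 × N (aromatic): no H
  1 × O: 1 H
  1 × O: no H
  Total hydrogens = 7.
Molecular formula: C6H7N3O2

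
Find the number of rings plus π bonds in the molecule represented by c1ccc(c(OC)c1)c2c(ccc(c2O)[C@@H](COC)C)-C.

8

Molecular formula from the SMILES: C18H22O3.
DoU = (2C + 2 + N − H − X)/2 = (2·18 + 2 + 0 − 22 − 0)/2 = 16/2 = 8.
(Structurally: 2 ring(s) + 6 π bond(s) = 8.)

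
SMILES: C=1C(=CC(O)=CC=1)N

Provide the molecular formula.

Heavy atoms from the SMILES: 6 C, 1 N, 1 O.
Implicit hydrogens by atom environment:
  4 × C (aromatic): 1 H each → 4
  2 × C (aromatic): no H
  1 × N: 2 H
  1 × O: 1 H
  Total hydrogens = 7.
Molecular formula: C6H7NO

C6H7NO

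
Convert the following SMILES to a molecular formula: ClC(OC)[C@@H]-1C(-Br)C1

C5H8BrClO

Heavy atoms from the SMILES: 1 Br, 5 C, 1 Cl, 1 O.
Implicit hydrogens by atom environment:
  3 × C: 1 H each → 3
  1 × Br: no H
  1 × C: 3 H
  1 × C: 2 H
  1 × Cl: no H
  1 × O: no H
  Total hydrogens = 8.
Molecular formula: C5H8BrClO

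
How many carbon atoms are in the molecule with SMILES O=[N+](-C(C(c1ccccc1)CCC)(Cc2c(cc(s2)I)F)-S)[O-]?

The symbol for carbon appears 16 times in the SMILES. Lowercase c denotes aromatic carbon and counts toward C.

16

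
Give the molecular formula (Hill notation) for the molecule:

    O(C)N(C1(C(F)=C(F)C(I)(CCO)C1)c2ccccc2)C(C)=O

C16H18F2INO3

Heavy atoms from the SMILES: 16 C, 2 F, 1 I, 1 N, 3 O.
Implicit hydrogens by atom environment:
  5 × C (aromatic): 1 H each → 5
  5 × C: no H
  3 × C: 2 H each → 6
  2 × C: 3 H each → 6
  2 × F: no H
  2 × O: no H
  1 × C (aromatic): no H
  1 × I: no H
  1 × N: no H
  1 × O: 1 H
  Total hydrogens = 18.
Molecular formula: C16H18F2INO3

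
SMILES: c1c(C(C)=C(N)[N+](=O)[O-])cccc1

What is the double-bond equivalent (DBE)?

Molecular formula from the SMILES: C9H10N2O2.
DoU = (2C + 2 + N − H − X)/2 = (2·9 + 2 + 2 − 10 − 0)/2 = 12/2 = 6.
(Structurally: 1 ring(s) + 5 π bond(s) = 6.)

6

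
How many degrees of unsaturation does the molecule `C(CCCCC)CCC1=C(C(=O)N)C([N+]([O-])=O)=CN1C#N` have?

7

Molecular formula from the SMILES: C14H20N4O3.
DoU = (2C + 2 + N − H − X)/2 = (2·14 + 2 + 4 − 20 − 0)/2 = 14/2 = 7.
(Structurally: 1 ring(s) + 6 π bond(s) = 7.)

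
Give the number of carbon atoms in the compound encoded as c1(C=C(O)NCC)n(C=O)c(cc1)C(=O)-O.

The symbol for carbon appears 10 times in the SMILES. Lowercase c denotes aromatic carbon and counts toward C.

10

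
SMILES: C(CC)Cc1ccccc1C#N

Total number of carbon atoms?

The symbol for carbon appears 11 times in the SMILES. Lowercase c denotes aromatic carbon and counts toward C.

11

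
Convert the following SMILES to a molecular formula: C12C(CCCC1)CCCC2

C10H18

Heavy atoms from the SMILES: 10 C.
Implicit hydrogens by atom environment:
  8 × C: 2 H each → 16
  2 × C: 1 H each → 2
  Total hydrogens = 18.
Molecular formula: C10H18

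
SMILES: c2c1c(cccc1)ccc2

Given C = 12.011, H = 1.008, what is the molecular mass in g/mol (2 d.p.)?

128.17

Molecular formula: C10H8.
M = 10×12.011 + 8×1.008 = 128.17 g/mol.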